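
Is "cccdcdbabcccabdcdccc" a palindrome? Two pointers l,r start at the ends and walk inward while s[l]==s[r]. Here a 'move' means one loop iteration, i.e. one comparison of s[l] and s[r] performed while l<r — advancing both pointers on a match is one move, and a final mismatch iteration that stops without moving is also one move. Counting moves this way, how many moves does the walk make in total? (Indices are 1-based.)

9 moves

l=1 r=20: 'c'=='c', l++,r--
l=2 r=19: 'c'=='c', l++,r--
l=3 r=18: 'c'=='c', l++,r--
l=4 r=17: 'd'=='d', l++,r--
l=5 r=16: 'c'=='c', l++,r--
l=6 r=15: 'd'=='d', l++,r--
l=7 r=14: 'b'=='b', l++,r--
l=8 r=13: 'a'=='a', l++,r--
l=9 r=12: 'b'!='c', stop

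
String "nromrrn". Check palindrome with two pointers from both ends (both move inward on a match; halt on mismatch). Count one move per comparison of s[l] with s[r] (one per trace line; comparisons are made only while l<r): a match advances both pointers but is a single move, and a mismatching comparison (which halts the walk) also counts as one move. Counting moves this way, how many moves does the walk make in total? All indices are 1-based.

l=1 r=7: 'n'=='n', l++,r--
l=2 r=6: 'r'=='r', l++,r--
l=3 r=5: 'o'!='r', stop

3 moves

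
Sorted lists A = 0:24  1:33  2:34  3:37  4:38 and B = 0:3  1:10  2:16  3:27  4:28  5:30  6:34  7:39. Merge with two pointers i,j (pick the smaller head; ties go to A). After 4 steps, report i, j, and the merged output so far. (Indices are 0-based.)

i=1, j=3, merged so far=[3, 10, 16, 24]

[i=0,j=0] A[i]=24>B[j]=3 take 3 → j++
[i=0,j=1] A[i]=24>B[j]=10 take 10 → j++
[i=0,j=2] A[i]=24>B[j]=16 take 16 → j++
[i=0,j=3] A[i]=24<=B[j]=27 take 24 → i++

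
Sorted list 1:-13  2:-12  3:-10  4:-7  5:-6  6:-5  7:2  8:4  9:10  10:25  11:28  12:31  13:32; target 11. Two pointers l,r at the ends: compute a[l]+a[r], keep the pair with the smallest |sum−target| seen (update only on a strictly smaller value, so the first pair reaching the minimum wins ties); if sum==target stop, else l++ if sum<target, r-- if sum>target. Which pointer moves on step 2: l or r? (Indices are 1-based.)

r

l=1 r=13: -13+32=19 d=8 *, r--
l=1 r=12: -13+31=18 d=7 *, r--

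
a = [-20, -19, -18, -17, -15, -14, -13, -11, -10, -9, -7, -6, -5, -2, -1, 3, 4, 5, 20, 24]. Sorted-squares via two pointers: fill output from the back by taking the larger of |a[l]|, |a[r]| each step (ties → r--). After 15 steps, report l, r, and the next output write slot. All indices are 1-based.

l=13, r=17, next write slot=5

[1,20] |-20|<=|24| out[20]=576 → r--
[1,19] |-20|<=|20| out[19]=400 → r--
[1,18] |-20|>|5| out[18]=400 → l++
[2,18] |-19|>|5| out[17]=361 → l++
[3,18] |-18|>|5| out[16]=324 → l++
[4,18] |-17|>|5| out[15]=289 → l++
[5,18] |-15|>|5| out[14]=225 → l++
[6,18] |-14|>|5| out[13]=196 → l++
[7,18] |-13|>|5| out[12]=169 → l++
[8,18] |-11|>|5| out[11]=121 → l++
[9,18] |-10|>|5| out[10]=100 → l++
[10,18] |-9|>|5| out[9]=81 → l++
[11,18] |-7|>|5| out[8]=49 → l++
[12,18] |-6|>|5| out[7]=36 → l++
[13,18] |-5|<=|5| out[6]=25 → r--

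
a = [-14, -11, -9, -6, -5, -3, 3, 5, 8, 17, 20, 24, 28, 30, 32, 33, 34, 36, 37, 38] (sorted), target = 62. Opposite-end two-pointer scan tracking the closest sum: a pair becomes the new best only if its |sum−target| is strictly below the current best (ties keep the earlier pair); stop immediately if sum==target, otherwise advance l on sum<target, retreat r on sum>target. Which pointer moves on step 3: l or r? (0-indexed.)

[0,19] -14+38=24 d=38 * → l++
[1,19] -11+38=27 d=35 * → l++
[2,19] -9+38=29 d=33 * → l++

l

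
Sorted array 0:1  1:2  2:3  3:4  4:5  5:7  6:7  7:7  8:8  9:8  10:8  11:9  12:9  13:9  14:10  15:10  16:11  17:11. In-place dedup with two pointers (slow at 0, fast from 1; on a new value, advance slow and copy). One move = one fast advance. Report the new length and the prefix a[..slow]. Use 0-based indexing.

slow=0 fast=1: a[fast]=2≠a[slow]=1 write a[1]=2, slow++,fast++
slow=1 fast=2: a[fast]=3≠a[slow]=2 write a[2]=3, slow++,fast++
slow=2 fast=3: a[fast]=4≠a[slow]=3 write a[3]=4, slow++,fast++
slow=3 fast=4: a[fast]=5≠a[slow]=4 write a[4]=5, slow++,fast++
slow=4 fast=5: a[fast]=7≠a[slow]=5 write a[5]=7, slow++,fast++
slow=5 fast=6: a[fast]=7=a[slow] dup, fast++
slow=5 fast=7: a[fast]=7=a[slow] dup, fast++
slow=5 fast=8: a[fast]=8≠a[slow]=7 write a[6]=8, slow++,fast++
slow=6 fast=9: a[fast]=8=a[slow] dup, fast++
slow=6 fast=10: a[fast]=8=a[slow] dup, fast++
slow=6 fast=11: a[fast]=9≠a[slow]=8 write a[7]=9, slow++,fast++
slow=7 fast=12: a[fast]=9=a[slow] dup, fast++
slow=7 fast=13: a[fast]=9=a[slow] dup, fast++
slow=7 fast=14: a[fast]=10≠a[slow]=9 write a[8]=10, slow++,fast++
slow=8 fast=15: a[fast]=10=a[slow] dup, fast++
slow=8 fast=16: a[fast]=11≠a[slow]=10 write a[9]=11, slow++,fast++
slow=9 fast=17: a[fast]=11=a[slow] dup, fast++

length 10; prefix = [1, 2, 3, 4, 5, 7, 8, 9, 10, 11]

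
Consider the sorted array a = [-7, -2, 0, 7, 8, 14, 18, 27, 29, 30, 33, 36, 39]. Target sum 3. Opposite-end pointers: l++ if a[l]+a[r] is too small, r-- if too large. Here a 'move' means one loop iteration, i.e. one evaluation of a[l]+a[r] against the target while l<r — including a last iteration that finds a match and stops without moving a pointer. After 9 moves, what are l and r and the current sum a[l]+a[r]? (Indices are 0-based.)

[0,12] -7+39=32 >3 → r--
[0,11] -7+36=29 >3 → r--
[0,10] -7+33=26 >3 → r--
[0,9] -7+30=23 >3 → r--
[0,8] -7+29=22 >3 → r--
[0,7] -7+27=20 >3 → r--
[0,6] -7+18=11 >3 → r--
[0,5] -7+14=7 >3 → r--
[0,4] -7+8=1 <3 → l++

l=1, r=4, sum=6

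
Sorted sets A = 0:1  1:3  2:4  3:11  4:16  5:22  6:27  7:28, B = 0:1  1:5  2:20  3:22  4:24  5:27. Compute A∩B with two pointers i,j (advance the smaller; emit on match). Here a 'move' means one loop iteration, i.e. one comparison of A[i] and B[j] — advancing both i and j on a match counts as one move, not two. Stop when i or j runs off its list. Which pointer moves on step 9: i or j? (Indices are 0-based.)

j

[i=0,j=0] 1==1 emit → i++,j++
[i=1,j=1] 3<5 → i++
[i=2,j=1] 4<5 → i++
[i=3,j=1] 11>5 → j++
[i=3,j=2] 11<20 → i++
[i=4,j=2] 16<20 → i++
[i=5,j=2] 22>20 → j++
[i=5,j=3] 22==22 emit → i++,j++
[i=6,j=4] 27>24 → j++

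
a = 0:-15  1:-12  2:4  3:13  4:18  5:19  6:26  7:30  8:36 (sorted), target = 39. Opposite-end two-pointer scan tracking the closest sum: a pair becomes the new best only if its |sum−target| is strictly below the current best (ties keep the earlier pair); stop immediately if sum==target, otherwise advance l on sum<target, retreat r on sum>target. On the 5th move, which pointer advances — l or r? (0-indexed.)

r

l=0 r=8: -15+36=21 d=18 *, l++
l=1 r=8: -12+36=24 d=15 *, l++
l=2 r=8: 4+36=40 d=1 *, r--
l=2 r=7: 4+30=34 d=5, l++
l=3 r=7: 13+30=43 d=4, r--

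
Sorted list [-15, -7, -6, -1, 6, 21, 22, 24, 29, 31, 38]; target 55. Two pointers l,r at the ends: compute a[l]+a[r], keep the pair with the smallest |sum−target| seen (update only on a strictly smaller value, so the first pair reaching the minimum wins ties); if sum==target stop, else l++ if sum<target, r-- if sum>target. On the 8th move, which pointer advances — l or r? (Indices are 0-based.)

[0,10] -15+38=23 d=32 * → l++
[1,10] -7+38=31 d=24 * → l++
[2,10] -6+38=32 d=23 * → l++
[3,10] -1+38=37 d=18 * → l++
[4,10] 6+38=44 d=11 * → l++
[5,10] 21+38=59 d=4 * → r--
[5,9] 21+31=52 d=3 * → l++
[6,9] 22+31=53 d=2 * → l++

l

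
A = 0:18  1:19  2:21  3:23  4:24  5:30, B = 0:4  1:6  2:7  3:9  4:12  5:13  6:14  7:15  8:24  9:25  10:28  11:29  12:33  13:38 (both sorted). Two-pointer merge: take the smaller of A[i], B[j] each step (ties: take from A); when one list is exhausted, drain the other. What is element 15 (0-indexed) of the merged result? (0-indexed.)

[i=0,j=0] A[i]=18>B[j]=4 take 4 → j++
[i=0,j=1] A[i]=18>B[j]=6 take 6 → j++
[i=0,j=2] A[i]=18>B[j]=7 take 7 → j++
[i=0,j=3] A[i]=18>B[j]=9 take 9 → j++
[i=0,j=4] A[i]=18>B[j]=12 take 12 → j++
[i=0,j=5] A[i]=18>B[j]=13 take 13 → j++
[i=0,j=6] A[i]=18>B[j]=14 take 14 → j++
[i=0,j=7] A[i]=18>B[j]=15 take 15 → j++
[i=0,j=8] A[i]=18<=B[j]=24 take 18 → i++
[i=1,j=8] A[i]=19<=B[j]=24 take 19 → i++
[i=2,j=8] A[i]=21<=B[j]=24 take 21 → i++
[i=3,j=8] A[i]=23<=B[j]=24 take 23 → i++
[i=4,j=8] A[i]=24<=B[j]=24 take 24 → i++
[i=5,j=8] A[i]=30>B[j]=24 take 24 → j++
[i=5,j=9] A[i]=30>B[j]=25 take 25 → j++
[i=5,j=10] A[i]=30>B[j]=28 take 28 → j++
[i=5,j=11] A[i]=30>B[j]=29 take 29 → j++
[i=5,j=12] A[i]=30<=B[j]=33 take 30 → i++
[i=6,j=12] A done, take B[j]=33 → j++
[i=6,j=13] A done, take B[j]=38 → j++

merged[15] = 28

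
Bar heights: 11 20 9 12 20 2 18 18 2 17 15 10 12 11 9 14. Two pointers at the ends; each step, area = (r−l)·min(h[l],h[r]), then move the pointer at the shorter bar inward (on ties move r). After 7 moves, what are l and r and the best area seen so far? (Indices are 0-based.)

l=0 r=15: min(11,14)*15=165 best=165 *, l++
l=1 r=15: min(20,14)*14=196 best=196 *, r--
l=1 r=14: min(20,9)*13=117 best=196, r--
l=1 r=13: min(20,11)*12=132 best=196, r--
l=1 r=12: min(20,12)*11=132 best=196, r--
l=1 r=11: min(20,10)*10=100 best=196, r--
l=1 r=10: min(20,15)*9=135 best=196, r--

l=1, r=9, best area=196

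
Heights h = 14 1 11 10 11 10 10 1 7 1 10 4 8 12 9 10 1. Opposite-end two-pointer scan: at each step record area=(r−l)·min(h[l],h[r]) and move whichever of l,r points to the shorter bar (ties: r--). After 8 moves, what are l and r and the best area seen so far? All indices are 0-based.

[0,16] min(14,1)*16=16 best=16 * → r--
[0,15] min(14,10)*15=150 best=150 * → r--
[0,14] min(14,9)*14=126 best=150 → r--
[0,13] min(14,12)*13=156 best=156 * → r--
[0,12] min(14,8)*12=96 best=156 → r--
[0,11] min(14,4)*11=44 best=156 → r--
[0,10] min(14,10)*10=100 best=156 → r--
[0,9] min(14,1)*9=9 best=156 → r--

l=0, r=8, best area=156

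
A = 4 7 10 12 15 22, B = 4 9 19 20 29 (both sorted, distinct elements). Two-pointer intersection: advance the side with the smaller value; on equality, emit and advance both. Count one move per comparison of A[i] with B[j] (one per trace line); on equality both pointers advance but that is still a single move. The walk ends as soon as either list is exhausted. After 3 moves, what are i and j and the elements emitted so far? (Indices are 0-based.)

i=0 j=0: 4==4 emit, i++,j++
i=1 j=1: 7<9, i++
i=2 j=1: 10>9, j++

i=2, j=2, emitted=[4]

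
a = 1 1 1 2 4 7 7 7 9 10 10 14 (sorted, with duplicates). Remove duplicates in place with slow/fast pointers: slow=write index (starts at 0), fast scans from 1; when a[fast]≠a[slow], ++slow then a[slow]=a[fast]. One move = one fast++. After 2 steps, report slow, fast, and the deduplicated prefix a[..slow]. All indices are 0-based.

slow=0, fast=3, prefix=[1]

slow=0 fast=1: a[fast]=1=a[slow] dup, fast++
slow=0 fast=2: a[fast]=1=a[slow] dup, fast++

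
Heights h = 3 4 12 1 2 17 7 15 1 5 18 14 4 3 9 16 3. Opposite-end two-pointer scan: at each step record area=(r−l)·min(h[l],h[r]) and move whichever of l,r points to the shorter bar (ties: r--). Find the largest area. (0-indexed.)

[0,16] min(3,3)*16=48 best=48 * → r--
[0,15] min(3,16)*15=45 best=48 → l++
[1,15] min(4,16)*14=56 best=56 * → l++
[2,15] min(12,16)*13=156 best=156 * → l++
[3,15] min(1,16)*12=12 best=156 → l++
[4,15] min(2,16)*11=22 best=156 → l++
[5,15] min(17,16)*10=160 best=160 * → r--
[5,14] min(17,9)*9=81 best=160 → r--
[5,13] min(17,3)*8=24 best=160 → r--
[5,12] min(17,4)*7=28 best=160 → r--
[5,11] min(17,14)*6=84 best=160 → r--
[5,10] min(17,18)*5=85 best=160 → l++
[6,10] min(7,18)*4=28 best=160 → l++
[7,10] min(15,18)*3=45 best=160 → l++
[8,10] min(1,18)*2=2 best=160 → l++
[9,10] min(5,18)*1=5 best=160 → l++

max area = 160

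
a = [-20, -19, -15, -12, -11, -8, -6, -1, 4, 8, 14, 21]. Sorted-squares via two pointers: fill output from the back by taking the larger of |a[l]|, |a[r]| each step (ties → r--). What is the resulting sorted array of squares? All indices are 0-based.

[0,11] |-20|<=|21| out[11]=441 → r--
[0,10] |-20|>|14| out[10]=400 → l++
[1,10] |-19|>|14| out[9]=361 → l++
[2,10] |-15|>|14| out[8]=225 → l++
[3,10] |-12|<=|14| out[7]=196 → r--
[3,9] |-12|>|8| out[6]=144 → l++
[4,9] |-11|>|8| out[5]=121 → l++
[5,9] |-8|<=|8| out[4]=64 → r--
[5,8] |-8|>|4| out[3]=64 → l++
[6,8] |-6|>|4| out[2]=36 → l++
[7,8] |-1|<=|4| out[1]=16 → r--
[7,7] |-1|<=|-1| out[0]=1 → r--

[1, 16, 36, 64, 64, 121, 144, 196, 225, 361, 400, 441]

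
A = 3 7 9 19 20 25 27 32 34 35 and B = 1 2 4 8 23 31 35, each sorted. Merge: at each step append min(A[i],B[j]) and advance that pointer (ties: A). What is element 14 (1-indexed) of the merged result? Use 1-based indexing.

merged[14] = 32

i=1 j=1: A[i]=3>B[j]=1 take 1, j++
i=1 j=2: A[i]=3>B[j]=2 take 2, j++
i=1 j=3: A[i]=3<=B[j]=4 take 3, i++
i=2 j=3: A[i]=7>B[j]=4 take 4, j++
i=2 j=4: A[i]=7<=B[j]=8 take 7, i++
i=3 j=4: A[i]=9>B[j]=8 take 8, j++
i=3 j=5: A[i]=9<=B[j]=23 take 9, i++
i=4 j=5: A[i]=19<=B[j]=23 take 19, i++
i=5 j=5: A[i]=20<=B[j]=23 take 20, i++
i=6 j=5: A[i]=25>B[j]=23 take 23, j++
i=6 j=6: A[i]=25<=B[j]=31 take 25, i++
i=7 j=6: A[i]=27<=B[j]=31 take 27, i++
i=8 j=6: A[i]=32>B[j]=31 take 31, j++
i=8 j=7: A[i]=32<=B[j]=35 take 32, i++
i=9 j=7: A[i]=34<=B[j]=35 take 34, i++
i=10 j=7: A[i]=35<=B[j]=35 take 35, i++
i=11 j=7: A done, take B[j]=35, j++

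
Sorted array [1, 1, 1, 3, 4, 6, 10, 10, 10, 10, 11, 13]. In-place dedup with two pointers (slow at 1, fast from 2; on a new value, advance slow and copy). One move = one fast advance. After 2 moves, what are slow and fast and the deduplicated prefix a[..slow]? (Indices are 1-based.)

slow=1 fast=2: a[fast]=1=a[slow] dup, fast++
slow=1 fast=3: a[fast]=1=a[slow] dup, fast++

slow=1, fast=4, prefix=[1]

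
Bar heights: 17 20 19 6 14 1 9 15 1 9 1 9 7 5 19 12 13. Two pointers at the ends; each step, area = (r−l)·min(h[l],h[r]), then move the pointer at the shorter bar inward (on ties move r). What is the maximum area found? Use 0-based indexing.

max area = 247

l=0 r=16: min(17,13)*16=208 best=208 *, r--
l=0 r=15: min(17,12)*15=180 best=208, r--
l=0 r=14: min(17,19)*14=238 best=238 *, l++
l=1 r=14: min(20,19)*13=247 best=247 *, r--
l=1 r=13: min(20,5)*12=60 best=247, r--
l=1 r=12: min(20,7)*11=77 best=247, r--
l=1 r=11: min(20,9)*10=90 best=247, r--
l=1 r=10: min(20,1)*9=9 best=247, r--
l=1 r=9: min(20,9)*8=72 best=247, r--
l=1 r=8: min(20,1)*7=7 best=247, r--
l=1 r=7: min(20,15)*6=90 best=247, r--
l=1 r=6: min(20,9)*5=45 best=247, r--
l=1 r=5: min(20,1)*4=4 best=247, r--
l=1 r=4: min(20,14)*3=42 best=247, r--
l=1 r=3: min(20,6)*2=12 best=247, r--
l=1 r=2: min(20,19)*1=19 best=247, r--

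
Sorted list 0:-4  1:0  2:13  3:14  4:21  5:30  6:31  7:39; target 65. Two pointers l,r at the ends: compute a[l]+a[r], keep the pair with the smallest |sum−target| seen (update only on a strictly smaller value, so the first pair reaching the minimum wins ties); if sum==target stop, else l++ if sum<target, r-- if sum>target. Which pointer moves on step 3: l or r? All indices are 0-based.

l

l=0 r=7: -4+39=35 d=30 *, l++
l=1 r=7: 0+39=39 d=26 *, l++
l=2 r=7: 13+39=52 d=13 *, l++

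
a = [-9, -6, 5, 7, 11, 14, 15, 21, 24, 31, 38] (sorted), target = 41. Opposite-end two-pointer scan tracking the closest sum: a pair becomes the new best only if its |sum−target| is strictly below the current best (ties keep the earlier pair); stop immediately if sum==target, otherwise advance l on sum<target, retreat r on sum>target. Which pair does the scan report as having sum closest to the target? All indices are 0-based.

l=0 r=10: -9+38=29 d=12 *, l++
l=1 r=10: -6+38=32 d=9 *, l++
l=2 r=10: 5+38=43 d=2 *, r--
l=2 r=9: 5+31=36 d=5, l++
l=3 r=9: 7+31=38 d=3, l++
l=4 r=9: 11+31=42 d=1 *, r--
l=4 r=8: 11+24=35 d=6, l++
l=5 r=8: 14+24=38 d=3, l++
l=6 r=8: 15+24=39 d=2, l++
l=7 r=8: 21+24=45 d=4, r--

pair (11, 31) with sum 42 (|Δ|=1)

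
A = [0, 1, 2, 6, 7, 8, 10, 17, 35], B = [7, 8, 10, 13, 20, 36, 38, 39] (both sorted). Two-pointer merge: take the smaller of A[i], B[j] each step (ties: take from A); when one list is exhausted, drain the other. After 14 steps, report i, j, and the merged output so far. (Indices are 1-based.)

[i=1,j=1] A[i]=0<=B[j]=7 take 0 → i++
[i=2,j=1] A[i]=1<=B[j]=7 take 1 → i++
[i=3,j=1] A[i]=2<=B[j]=7 take 2 → i++
[i=4,j=1] A[i]=6<=B[j]=7 take 6 → i++
[i=5,j=1] A[i]=7<=B[j]=7 take 7 → i++
[i=6,j=1] A[i]=8>B[j]=7 take 7 → j++
[i=6,j=2] A[i]=8<=B[j]=8 take 8 → i++
[i=7,j=2] A[i]=10>B[j]=8 take 8 → j++
[i=7,j=3] A[i]=10<=B[j]=10 take 10 → i++
[i=8,j=3] A[i]=17>B[j]=10 take 10 → j++
[i=8,j=4] A[i]=17>B[j]=13 take 13 → j++
[i=8,j=5] A[i]=17<=B[j]=20 take 17 → i++
[i=9,j=5] A[i]=35>B[j]=20 take 20 → j++
[i=9,j=6] A[i]=35<=B[j]=36 take 35 → i++

i=10, j=6, merged so far=[0, 1, 2, 6, 7, 7, 8, 8, 10, 10, 13, 17, 20, 35]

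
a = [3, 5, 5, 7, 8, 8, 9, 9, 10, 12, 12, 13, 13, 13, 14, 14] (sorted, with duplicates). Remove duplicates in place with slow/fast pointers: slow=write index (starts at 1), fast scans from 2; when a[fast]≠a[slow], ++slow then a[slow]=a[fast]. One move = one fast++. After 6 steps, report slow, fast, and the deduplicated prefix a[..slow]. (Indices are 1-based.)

slow=1 fast=2: a[fast]=5≠a[slow]=3 write a[2]=5, slow++,fast++
slow=2 fast=3: a[fast]=5=a[slow] dup, fast++
slow=2 fast=4: a[fast]=7≠a[slow]=5 write a[3]=7, slow++,fast++
slow=3 fast=5: a[fast]=8≠a[slow]=7 write a[4]=8, slow++,fast++
slow=4 fast=6: a[fast]=8=a[slow] dup, fast++
slow=4 fast=7: a[fast]=9≠a[slow]=8 write a[5]=9, slow++,fast++

slow=5, fast=8, prefix=[3, 5, 7, 8, 9]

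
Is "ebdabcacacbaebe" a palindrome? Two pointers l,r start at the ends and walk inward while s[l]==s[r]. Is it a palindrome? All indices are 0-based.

l=0 r=14: 'e'=='e', l++,r--
l=1 r=13: 'b'=='b', l++,r--
l=2 r=12: 'd'!='e', stop

not a palindrome (mismatch at 2,12)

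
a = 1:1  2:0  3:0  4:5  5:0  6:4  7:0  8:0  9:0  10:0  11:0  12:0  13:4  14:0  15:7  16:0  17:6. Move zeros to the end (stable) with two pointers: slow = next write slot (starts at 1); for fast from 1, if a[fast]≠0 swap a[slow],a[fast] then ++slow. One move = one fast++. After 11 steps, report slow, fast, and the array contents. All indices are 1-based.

slow=4, fast=12, a=[1, 5, 4, 0, 0, 0, 0, 0, 0, 0, 0, 0, 4, 0, 7, 0, 6]

(s=1,f=1) a[fast]=1≠0 swap→a[1]=1 → slow++,fast++
(s=2,f=2) a[fast]=0 → fast++
(s=2,f=3) a[fast]=0 → fast++
(s=2,f=4) a[fast]=5≠0 swap→a[2]=5 → slow++,fast++
(s=3,f=5) a[fast]=0 → fast++
(s=3,f=6) a[fast]=4≠0 swap→a[3]=4 → slow++,fast++
(s=4,f=7) a[fast]=0 → fast++
(s=4,f=8) a[fast]=0 → fast++
(s=4,f=9) a[fast]=0 → fast++
(s=4,f=10) a[fast]=0 → fast++
(s=4,f=11) a[fast]=0 → fast++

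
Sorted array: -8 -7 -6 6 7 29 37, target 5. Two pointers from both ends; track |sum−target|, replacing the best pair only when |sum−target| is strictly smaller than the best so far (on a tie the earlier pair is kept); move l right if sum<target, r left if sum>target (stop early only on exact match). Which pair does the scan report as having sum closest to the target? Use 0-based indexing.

pair (-6, 7) with sum 1 (|Δ|=4)

l=0 r=6: -8+37=29 d=24 *, r--
l=0 r=5: -8+29=21 d=16 *, r--
l=0 r=4: -8+7=-1 d=6 *, l++
l=1 r=4: -7+7=0 d=5 *, l++
l=2 r=4: -6+7=1 d=4 *, l++
l=3 r=4: 6+7=13 d=8, r--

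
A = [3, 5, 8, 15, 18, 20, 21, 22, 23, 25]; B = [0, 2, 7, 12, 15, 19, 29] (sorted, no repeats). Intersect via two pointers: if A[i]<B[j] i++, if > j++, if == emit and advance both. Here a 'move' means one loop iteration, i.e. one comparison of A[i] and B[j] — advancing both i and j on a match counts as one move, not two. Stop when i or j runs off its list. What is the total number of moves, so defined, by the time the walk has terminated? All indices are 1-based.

15 moves

[i=1,j=1] 3>0 → j++
[i=1,j=2] 3>2 → j++
[i=1,j=3] 3<7 → i++
[i=2,j=3] 5<7 → i++
[i=3,j=3] 8>7 → j++
[i=3,j=4] 8<12 → i++
[i=4,j=4] 15>12 → j++
[i=4,j=5] 15==15 emit → i++,j++
[i=5,j=6] 18<19 → i++
[i=6,j=6] 20>19 → j++
[i=6,j=7] 20<29 → i++
[i=7,j=7] 21<29 → i++
[i=8,j=7] 22<29 → i++
[i=9,j=7] 23<29 → i++
[i=10,j=7] 25<29 → i++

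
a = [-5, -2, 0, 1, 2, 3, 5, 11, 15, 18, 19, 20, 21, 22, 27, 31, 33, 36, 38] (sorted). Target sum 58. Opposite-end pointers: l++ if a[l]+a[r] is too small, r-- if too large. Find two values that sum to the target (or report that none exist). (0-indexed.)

(20, 38)

l=0 r=18: -5+38=33 <58, l++
l=1 r=18: -2+38=36 <58, l++
l=2 r=18: 0+38=38 <58, l++
l=3 r=18: 1+38=39 <58, l++
l=4 r=18: 2+38=40 <58, l++
l=5 r=18: 3+38=41 <58, l++
l=6 r=18: 5+38=43 <58, l++
l=7 r=18: 11+38=49 <58, l++
l=8 r=18: 15+38=53 <58, l++
l=9 r=18: 18+38=56 <58, l++
l=10 r=18: 19+38=57 <58, l++
l=11 r=18: 20+38=58, found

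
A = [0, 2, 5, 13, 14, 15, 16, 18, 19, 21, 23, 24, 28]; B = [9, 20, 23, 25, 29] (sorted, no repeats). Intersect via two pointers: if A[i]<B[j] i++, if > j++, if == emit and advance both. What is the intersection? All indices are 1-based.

[i=1,j=1] 0<9 → i++
[i=2,j=1] 2<9 → i++
[i=3,j=1] 5<9 → i++
[i=4,j=1] 13>9 → j++
[i=4,j=2] 13<20 → i++
[i=5,j=2] 14<20 → i++
[i=6,j=2] 15<20 → i++
[i=7,j=2] 16<20 → i++
[i=8,j=2] 18<20 → i++
[i=9,j=2] 19<20 → i++
[i=10,j=2] 21>20 → j++
[i=10,j=3] 21<23 → i++
[i=11,j=3] 23==23 emit → i++,j++
[i=12,j=4] 24<25 → i++
[i=13,j=4] 28>25 → j++
[i=13,j=5] 28<29 → i++

intersection = [23]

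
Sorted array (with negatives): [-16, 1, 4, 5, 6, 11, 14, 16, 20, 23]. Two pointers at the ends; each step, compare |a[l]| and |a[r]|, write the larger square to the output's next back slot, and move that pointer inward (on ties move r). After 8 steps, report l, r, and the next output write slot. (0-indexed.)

l=1, r=2, next write slot=1

l=0 r=9: |-16|<=|23| out[9]=529, r--
l=0 r=8: |-16|<=|20| out[8]=400, r--
l=0 r=7: |-16|<=|16| out[7]=256, r--
l=0 r=6: |-16|>|14| out[6]=256, l++
l=1 r=6: |1|<=|14| out[5]=196, r--
l=1 r=5: |1|<=|11| out[4]=121, r--
l=1 r=4: |1|<=|6| out[3]=36, r--
l=1 r=3: |1|<=|5| out[2]=25, r--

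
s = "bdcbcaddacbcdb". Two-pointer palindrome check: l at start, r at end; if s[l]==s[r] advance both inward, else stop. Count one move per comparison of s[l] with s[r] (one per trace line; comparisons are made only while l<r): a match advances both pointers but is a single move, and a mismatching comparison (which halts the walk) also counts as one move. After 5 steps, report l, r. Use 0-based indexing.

[0,13] 'b'=='b' → l++,r--
[1,12] 'd'=='d' → l++,r--
[2,11] 'c'=='c' → l++,r--
[3,10] 'b'=='b' → l++,r--
[4,9] 'c'=='c' → l++,r--

l=5, r=8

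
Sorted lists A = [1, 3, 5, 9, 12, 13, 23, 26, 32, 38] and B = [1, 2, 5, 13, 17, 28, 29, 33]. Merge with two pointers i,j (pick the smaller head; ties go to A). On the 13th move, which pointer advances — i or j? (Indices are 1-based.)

i

[i=1,j=1] A[i]=1<=B[j]=1 take 1 → i++
[i=2,j=1] A[i]=3>B[j]=1 take 1 → j++
[i=2,j=2] A[i]=3>B[j]=2 take 2 → j++
[i=2,j=3] A[i]=3<=B[j]=5 take 3 → i++
[i=3,j=3] A[i]=5<=B[j]=5 take 5 → i++
[i=4,j=3] A[i]=9>B[j]=5 take 5 → j++
[i=4,j=4] A[i]=9<=B[j]=13 take 9 → i++
[i=5,j=4] A[i]=12<=B[j]=13 take 12 → i++
[i=6,j=4] A[i]=13<=B[j]=13 take 13 → i++
[i=7,j=4] A[i]=23>B[j]=13 take 13 → j++
[i=7,j=5] A[i]=23>B[j]=17 take 17 → j++
[i=7,j=6] A[i]=23<=B[j]=28 take 23 → i++
[i=8,j=6] A[i]=26<=B[j]=28 take 26 → i++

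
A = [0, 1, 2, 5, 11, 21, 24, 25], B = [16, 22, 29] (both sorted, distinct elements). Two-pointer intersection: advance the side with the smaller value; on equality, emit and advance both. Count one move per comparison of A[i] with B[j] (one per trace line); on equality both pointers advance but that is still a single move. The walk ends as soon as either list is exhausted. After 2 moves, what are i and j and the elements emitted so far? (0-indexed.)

[i=0,j=0] 0<16 → i++
[i=1,j=0] 1<16 → i++

i=2, j=0, emitted=[]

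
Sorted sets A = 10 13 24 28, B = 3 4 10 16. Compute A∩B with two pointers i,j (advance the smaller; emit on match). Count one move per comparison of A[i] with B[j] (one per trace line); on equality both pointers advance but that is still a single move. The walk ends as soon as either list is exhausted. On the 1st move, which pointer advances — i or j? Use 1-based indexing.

j

[i=1,j=1] 10>3 → j++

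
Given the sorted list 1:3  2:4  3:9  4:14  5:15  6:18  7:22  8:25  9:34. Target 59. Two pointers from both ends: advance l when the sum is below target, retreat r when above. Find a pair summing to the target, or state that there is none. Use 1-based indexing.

l=1 r=9: 3+34=37 <59, l++
l=2 r=9: 4+34=38 <59, l++
l=3 r=9: 9+34=43 <59, l++
l=4 r=9: 14+34=48 <59, l++
l=5 r=9: 15+34=49 <59, l++
l=6 r=9: 18+34=52 <59, l++
l=7 r=9: 22+34=56 <59, l++
l=8 r=9: 25+34=59, found

(25, 34)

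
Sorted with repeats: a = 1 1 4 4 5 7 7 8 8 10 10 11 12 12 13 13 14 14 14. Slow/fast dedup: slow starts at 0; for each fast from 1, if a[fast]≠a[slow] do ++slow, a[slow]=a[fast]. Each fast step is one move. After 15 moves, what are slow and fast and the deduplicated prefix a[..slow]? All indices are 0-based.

slow=0 fast=1: a[fast]=1=a[slow] dup, fast++
slow=0 fast=2: a[fast]=4≠a[slow]=1 write a[1]=4, slow++,fast++
slow=1 fast=3: a[fast]=4=a[slow] dup, fast++
slow=1 fast=4: a[fast]=5≠a[slow]=4 write a[2]=5, slow++,fast++
slow=2 fast=5: a[fast]=7≠a[slow]=5 write a[3]=7, slow++,fast++
slow=3 fast=6: a[fast]=7=a[slow] dup, fast++
slow=3 fast=7: a[fast]=8≠a[slow]=7 write a[4]=8, slow++,fast++
slow=4 fast=8: a[fast]=8=a[slow] dup, fast++
slow=4 fast=9: a[fast]=10≠a[slow]=8 write a[5]=10, slow++,fast++
slow=5 fast=10: a[fast]=10=a[slow] dup, fast++
slow=5 fast=11: a[fast]=11≠a[slow]=10 write a[6]=11, slow++,fast++
slow=6 fast=12: a[fast]=12≠a[slow]=11 write a[7]=12, slow++,fast++
slow=7 fast=13: a[fast]=12=a[slow] dup, fast++
slow=7 fast=14: a[fast]=13≠a[slow]=12 write a[8]=13, slow++,fast++
slow=8 fast=15: a[fast]=13=a[slow] dup, fast++

slow=8, fast=16, prefix=[1, 4, 5, 7, 8, 10, 11, 12, 13]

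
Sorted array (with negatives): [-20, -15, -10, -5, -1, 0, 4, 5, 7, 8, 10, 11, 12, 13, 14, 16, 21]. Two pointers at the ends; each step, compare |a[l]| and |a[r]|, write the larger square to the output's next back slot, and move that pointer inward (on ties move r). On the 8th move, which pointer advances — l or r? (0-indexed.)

l=0 r=16: |-20|<=|21| out[16]=441, r--
l=0 r=15: |-20|>|16| out[15]=400, l++
l=1 r=15: |-15|<=|16| out[14]=256, r--
l=1 r=14: |-15|>|14| out[13]=225, l++
l=2 r=14: |-10|<=|14| out[12]=196, r--
l=2 r=13: |-10|<=|13| out[11]=169, r--
l=2 r=12: |-10|<=|12| out[10]=144, r--
l=2 r=11: |-10|<=|11| out[9]=121, r--

r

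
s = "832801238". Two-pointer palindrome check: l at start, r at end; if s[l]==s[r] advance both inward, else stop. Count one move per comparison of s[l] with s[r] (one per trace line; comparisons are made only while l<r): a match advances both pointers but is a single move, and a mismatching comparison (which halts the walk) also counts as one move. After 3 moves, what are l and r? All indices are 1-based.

l=4, r=6

l=1 r=9: '8'=='8', l++,r--
l=2 r=8: '3'=='3', l++,r--
l=3 r=7: '2'=='2', l++,r--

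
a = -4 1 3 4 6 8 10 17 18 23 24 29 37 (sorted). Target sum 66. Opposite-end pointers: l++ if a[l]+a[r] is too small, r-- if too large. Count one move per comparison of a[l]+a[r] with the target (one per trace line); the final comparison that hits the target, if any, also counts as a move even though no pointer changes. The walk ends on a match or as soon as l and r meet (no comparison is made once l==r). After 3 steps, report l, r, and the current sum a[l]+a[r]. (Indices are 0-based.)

l=3, r=12, sum=41

[0,12] -4+37=33 <66 → l++
[1,12] 1+37=38 <66 → l++
[2,12] 3+37=40 <66 → l++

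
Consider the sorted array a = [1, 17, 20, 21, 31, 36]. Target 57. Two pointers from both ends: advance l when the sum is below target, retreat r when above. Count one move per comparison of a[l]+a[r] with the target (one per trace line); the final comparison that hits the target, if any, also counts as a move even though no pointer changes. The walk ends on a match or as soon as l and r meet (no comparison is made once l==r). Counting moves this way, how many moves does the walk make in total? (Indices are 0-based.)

4 moves

l=0 r=5: 1+36=37 <57, l++
l=1 r=5: 17+36=53 <57, l++
l=2 r=5: 20+36=56 <57, l++
l=3 r=5: 21+36=57, found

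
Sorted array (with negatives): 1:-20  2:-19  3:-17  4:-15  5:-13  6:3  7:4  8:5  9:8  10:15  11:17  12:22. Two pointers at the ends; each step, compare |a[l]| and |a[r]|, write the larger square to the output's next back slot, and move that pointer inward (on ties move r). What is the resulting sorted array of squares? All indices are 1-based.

[1,12] |-20|<=|22| out[12]=484 → r--
[1,11] |-20|>|17| out[11]=400 → l++
[2,11] |-19|>|17| out[10]=361 → l++
[3,11] |-17|<=|17| out[9]=289 → r--
[3,10] |-17|>|15| out[8]=289 → l++
[4,10] |-15|<=|15| out[7]=225 → r--
[4,9] |-15|>|8| out[6]=225 → l++
[5,9] |-13|>|8| out[5]=169 → l++
[6,9] |3|<=|8| out[4]=64 → r--
[6,8] |3|<=|5| out[3]=25 → r--
[6,7] |3|<=|4| out[2]=16 → r--
[6,6] |3|<=|3| out[1]=9 → r--

[9, 16, 25, 64, 169, 225, 225, 289, 289, 361, 400, 484]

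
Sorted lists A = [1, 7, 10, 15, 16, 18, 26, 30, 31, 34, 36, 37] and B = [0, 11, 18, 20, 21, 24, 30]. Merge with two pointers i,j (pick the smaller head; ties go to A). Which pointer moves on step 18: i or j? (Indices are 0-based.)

i

i=0 j=0: A[i]=1>B[j]=0 take 0, j++
i=0 j=1: A[i]=1<=B[j]=11 take 1, i++
i=1 j=1: A[i]=7<=B[j]=11 take 7, i++
i=2 j=1: A[i]=10<=B[j]=11 take 10, i++
i=3 j=1: A[i]=15>B[j]=11 take 11, j++
i=3 j=2: A[i]=15<=B[j]=18 take 15, i++
i=4 j=2: A[i]=16<=B[j]=18 take 16, i++
i=5 j=2: A[i]=18<=B[j]=18 take 18, i++
i=6 j=2: A[i]=26>B[j]=18 take 18, j++
i=6 j=3: A[i]=26>B[j]=20 take 20, j++
i=6 j=4: A[i]=26>B[j]=21 take 21, j++
i=6 j=5: A[i]=26>B[j]=24 take 24, j++
i=6 j=6: A[i]=26<=B[j]=30 take 26, i++
i=7 j=6: A[i]=30<=B[j]=30 take 30, i++
i=8 j=6: A[i]=31>B[j]=30 take 30, j++
i=8 j=7: B done, take A[i]=31, i++
i=9 j=7: B done, take A[i]=34, i++
i=10 j=7: B done, take A[i]=36, i++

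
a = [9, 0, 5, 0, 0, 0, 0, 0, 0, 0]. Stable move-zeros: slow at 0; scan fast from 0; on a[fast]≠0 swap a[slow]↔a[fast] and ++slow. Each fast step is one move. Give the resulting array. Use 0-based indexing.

(s=0,f=0) a[fast]=9≠0 swap→a[0]=9 → slow++,fast++
(s=1,f=1) a[fast]=0 → fast++
(s=1,f=2) a[fast]=5≠0 swap→a[1]=5 → slow++,fast++
(s=2,f=3) a[fast]=0 → fast++
(s=2,f=4) a[fast]=0 → fast++
(s=2,f=5) a[fast]=0 → fast++
(s=2,f=6) a[fast]=0 → fast++
(s=2,f=7) a[fast]=0 → fast++
(s=2,f=8) a[fast]=0 → fast++
(s=2,f=9) a[fast]=0 → fast++

[9, 5, 0, 0, 0, 0, 0, 0, 0, 0]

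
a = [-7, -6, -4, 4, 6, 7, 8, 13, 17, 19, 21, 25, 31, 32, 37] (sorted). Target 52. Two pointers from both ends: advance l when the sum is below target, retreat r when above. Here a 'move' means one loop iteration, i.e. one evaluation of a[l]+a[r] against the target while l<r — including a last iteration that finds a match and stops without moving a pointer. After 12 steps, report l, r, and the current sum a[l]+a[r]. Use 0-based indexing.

l=0 r=14: -7+37=30 <52, l++
l=1 r=14: -6+37=31 <52, l++
l=2 r=14: -4+37=33 <52, l++
l=3 r=14: 4+37=41 <52, l++
l=4 r=14: 6+37=43 <52, l++
l=5 r=14: 7+37=44 <52, l++
l=6 r=14: 8+37=45 <52, l++
l=7 r=14: 13+37=50 <52, l++
l=8 r=14: 17+37=54 >52, r--
l=8 r=13: 17+32=49 <52, l++
l=9 r=13: 19+32=51 <52, l++
l=10 r=13: 21+32=53 >52, r--

l=10, r=12, sum=52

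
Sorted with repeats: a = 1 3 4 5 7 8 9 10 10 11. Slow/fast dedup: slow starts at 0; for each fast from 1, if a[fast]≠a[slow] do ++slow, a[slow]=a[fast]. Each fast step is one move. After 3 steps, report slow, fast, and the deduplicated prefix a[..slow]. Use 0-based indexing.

slow=3, fast=4, prefix=[1, 3, 4, 5]

(s=0,f=1) a[fast]=3≠a[slow]=1 write a[1]=3 → slow++,fast++
(s=1,f=2) a[fast]=4≠a[slow]=3 write a[2]=4 → slow++,fast++
(s=2,f=3) a[fast]=5≠a[slow]=4 write a[3]=5 → slow++,fast++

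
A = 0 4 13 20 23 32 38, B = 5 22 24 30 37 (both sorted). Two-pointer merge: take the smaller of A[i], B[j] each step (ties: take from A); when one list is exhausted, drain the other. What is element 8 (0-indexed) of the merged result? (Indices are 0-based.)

[i=0,j=0] A[i]=0<=B[j]=5 take 0 → i++
[i=1,j=0] A[i]=4<=B[j]=5 take 4 → i++
[i=2,j=0] A[i]=13>B[j]=5 take 5 → j++
[i=2,j=1] A[i]=13<=B[j]=22 take 13 → i++
[i=3,j=1] A[i]=20<=B[j]=22 take 20 → i++
[i=4,j=1] A[i]=23>B[j]=22 take 22 → j++
[i=4,j=2] A[i]=23<=B[j]=24 take 23 → i++
[i=5,j=2] A[i]=32>B[j]=24 take 24 → j++
[i=5,j=3] A[i]=32>B[j]=30 take 30 → j++
[i=5,j=4] A[i]=32<=B[j]=37 take 32 → i++
[i=6,j=4] A[i]=38>B[j]=37 take 37 → j++
[i=6,j=5] B done, take A[i]=38 → i++

merged[8] = 30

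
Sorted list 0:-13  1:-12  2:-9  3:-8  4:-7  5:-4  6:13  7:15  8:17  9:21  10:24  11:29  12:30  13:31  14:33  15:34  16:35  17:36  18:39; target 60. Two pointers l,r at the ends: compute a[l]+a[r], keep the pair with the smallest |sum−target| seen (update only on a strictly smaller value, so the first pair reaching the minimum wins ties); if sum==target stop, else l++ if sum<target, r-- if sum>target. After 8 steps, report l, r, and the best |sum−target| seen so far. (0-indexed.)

[0,18] -13+39=26 d=34 * → l++
[1,18] -12+39=27 d=33 * → l++
[2,18] -9+39=30 d=30 * → l++
[3,18] -8+39=31 d=29 * → l++
[4,18] -7+39=32 d=28 * → l++
[5,18] -4+39=35 d=25 * → l++
[6,18] 13+39=52 d=8 * → l++
[7,18] 15+39=54 d=6 * → l++

l=8, r=18, best |Δ|=6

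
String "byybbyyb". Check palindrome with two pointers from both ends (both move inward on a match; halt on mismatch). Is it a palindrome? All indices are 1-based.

palindrome

l=1 r=8: 'b'=='b', l++,r--
l=2 r=7: 'y'=='y', l++,r--
l=3 r=6: 'y'=='y', l++,r--
l=4 r=5: 'b'=='b', l++,r--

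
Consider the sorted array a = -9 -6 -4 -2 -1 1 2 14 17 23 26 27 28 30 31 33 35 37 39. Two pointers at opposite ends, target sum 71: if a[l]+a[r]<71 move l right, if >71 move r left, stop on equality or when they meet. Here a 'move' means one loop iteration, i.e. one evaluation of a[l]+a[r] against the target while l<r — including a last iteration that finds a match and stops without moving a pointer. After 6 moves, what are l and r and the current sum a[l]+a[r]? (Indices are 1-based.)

l=1 r=19: -9+39=30 <71, l++
l=2 r=19: -6+39=33 <71, l++
l=3 r=19: -4+39=35 <71, l++
l=4 r=19: -2+39=37 <71, l++
l=5 r=19: -1+39=38 <71, l++
l=6 r=19: 1+39=40 <71, l++

l=7, r=19, sum=41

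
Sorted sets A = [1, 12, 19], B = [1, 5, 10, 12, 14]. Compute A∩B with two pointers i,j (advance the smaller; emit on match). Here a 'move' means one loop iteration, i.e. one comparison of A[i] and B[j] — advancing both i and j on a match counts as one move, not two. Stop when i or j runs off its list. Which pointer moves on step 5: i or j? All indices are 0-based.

[i=0,j=0] 1==1 emit → i++,j++
[i=1,j=1] 12>5 → j++
[i=1,j=2] 12>10 → j++
[i=1,j=3] 12==12 emit → i++,j++
[i=2,j=4] 19>14 → j++

j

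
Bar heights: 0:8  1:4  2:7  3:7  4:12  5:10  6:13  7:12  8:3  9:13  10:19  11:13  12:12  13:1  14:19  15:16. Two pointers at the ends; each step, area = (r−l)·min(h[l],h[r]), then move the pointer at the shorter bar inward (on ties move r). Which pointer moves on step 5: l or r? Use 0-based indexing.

l=0 r=15: min(8,16)*15=120 best=120 *, l++
l=1 r=15: min(4,16)*14=56 best=120, l++
l=2 r=15: min(7,16)*13=91 best=120, l++
l=3 r=15: min(7,16)*12=84 best=120, l++
l=4 r=15: min(12,16)*11=132 best=132 *, l++

l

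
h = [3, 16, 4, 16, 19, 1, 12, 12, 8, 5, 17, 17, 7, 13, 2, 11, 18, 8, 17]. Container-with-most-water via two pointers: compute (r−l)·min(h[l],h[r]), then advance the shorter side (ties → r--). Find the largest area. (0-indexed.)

max area = 272

l=0 r=18: min(3,17)*18=54 best=54 *, l++
l=1 r=18: min(16,17)*17=272 best=272 *, l++
l=2 r=18: min(4,17)*16=64 best=272, l++
l=3 r=18: min(16,17)*15=240 best=272, l++
l=4 r=18: min(19,17)*14=238 best=272, r--
l=4 r=17: min(19,8)*13=104 best=272, r--
l=4 r=16: min(19,18)*12=216 best=272, r--
l=4 r=15: min(19,11)*11=121 best=272, r--
l=4 r=14: min(19,2)*10=20 best=272, r--
l=4 r=13: min(19,13)*9=117 best=272, r--
l=4 r=12: min(19,7)*8=56 best=272, r--
l=4 r=11: min(19,17)*7=119 best=272, r--
l=4 r=10: min(19,17)*6=102 best=272, r--
l=4 r=9: min(19,5)*5=25 best=272, r--
l=4 r=8: min(19,8)*4=32 best=272, r--
l=4 r=7: min(19,12)*3=36 best=272, r--
l=4 r=6: min(19,12)*2=24 best=272, r--
l=4 r=5: min(19,1)*1=1 best=272, r--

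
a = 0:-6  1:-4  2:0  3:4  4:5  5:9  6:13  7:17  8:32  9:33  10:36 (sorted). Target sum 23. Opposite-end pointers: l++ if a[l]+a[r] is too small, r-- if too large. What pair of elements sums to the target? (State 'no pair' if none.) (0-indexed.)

[0,10] -6+36=30 >23 → r--
[0,9] -6+33=27 >23 → r--
[0,8] -6+32=26 >23 → r--
[0,7] -6+17=11 <23 → l++
[1,7] -4+17=13 <23 → l++
[2,7] 0+17=17 <23 → l++
[3,7] 4+17=21 <23 → l++
[4,7] 5+17=22 <23 → l++
[5,7] 9+17=26 >23 → r--
[5,6] 9+13=22 <23 → l++

no pair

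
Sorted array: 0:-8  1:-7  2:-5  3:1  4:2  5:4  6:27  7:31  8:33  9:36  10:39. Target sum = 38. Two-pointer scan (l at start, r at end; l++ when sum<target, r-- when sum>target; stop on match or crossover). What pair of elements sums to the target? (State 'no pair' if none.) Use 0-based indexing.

(2, 36)

[0,10] -8+39=31 <38 → l++
[1,10] -7+39=32 <38 → l++
[2,10] -5+39=34 <38 → l++
[3,10] 1+39=40 >38 → r--
[3,9] 1+36=37 <38 → l++
[4,9] 2+36=38 → found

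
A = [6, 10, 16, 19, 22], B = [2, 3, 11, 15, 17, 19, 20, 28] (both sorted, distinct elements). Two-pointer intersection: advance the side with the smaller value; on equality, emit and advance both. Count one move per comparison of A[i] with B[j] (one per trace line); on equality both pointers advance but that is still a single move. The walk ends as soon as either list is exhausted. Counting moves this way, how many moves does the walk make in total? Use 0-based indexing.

11 moves

[i=0,j=0] 6>2 → j++
[i=0,j=1] 6>3 → j++
[i=0,j=2] 6<11 → i++
[i=1,j=2] 10<11 → i++
[i=2,j=2] 16>11 → j++
[i=2,j=3] 16>15 → j++
[i=2,j=4] 16<17 → i++
[i=3,j=4] 19>17 → j++
[i=3,j=5] 19==19 emit → i++,j++
[i=4,j=6] 22>20 → j++
[i=4,j=7] 22<28 → i++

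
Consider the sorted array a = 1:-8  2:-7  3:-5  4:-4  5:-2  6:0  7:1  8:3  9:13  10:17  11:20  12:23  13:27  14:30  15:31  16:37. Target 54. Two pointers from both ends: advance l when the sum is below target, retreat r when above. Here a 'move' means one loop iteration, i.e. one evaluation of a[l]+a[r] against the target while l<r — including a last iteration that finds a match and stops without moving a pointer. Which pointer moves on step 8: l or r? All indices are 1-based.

l

[1,16] -8+37=29 <54 → l++
[2,16] -7+37=30 <54 → l++
[3,16] -5+37=32 <54 → l++
[4,16] -4+37=33 <54 → l++
[5,16] -2+37=35 <54 → l++
[6,16] 0+37=37 <54 → l++
[7,16] 1+37=38 <54 → l++
[8,16] 3+37=40 <54 → l++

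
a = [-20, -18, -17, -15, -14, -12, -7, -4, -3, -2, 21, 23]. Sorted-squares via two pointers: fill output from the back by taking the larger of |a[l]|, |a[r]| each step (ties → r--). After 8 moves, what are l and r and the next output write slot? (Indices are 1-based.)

[1,12] |-20|<=|23| out[12]=529 → r--
[1,11] |-20|<=|21| out[11]=441 → r--
[1,10] |-20|>|-2| out[10]=400 → l++
[2,10] |-18|>|-2| out[9]=324 → l++
[3,10] |-17|>|-2| out[8]=289 → l++
[4,10] |-15|>|-2| out[7]=225 → l++
[5,10] |-14|>|-2| out[6]=196 → l++
[6,10] |-12|>|-2| out[5]=144 → l++

l=7, r=10, next write slot=4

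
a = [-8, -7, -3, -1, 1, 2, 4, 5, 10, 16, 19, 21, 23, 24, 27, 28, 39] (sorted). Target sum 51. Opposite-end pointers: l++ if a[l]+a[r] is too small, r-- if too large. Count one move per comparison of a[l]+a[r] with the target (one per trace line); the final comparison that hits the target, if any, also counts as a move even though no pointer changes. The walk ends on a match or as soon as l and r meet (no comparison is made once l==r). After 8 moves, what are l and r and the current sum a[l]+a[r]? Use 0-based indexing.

l=8, r=16, sum=49

[0,16] -8+39=31 <51 → l++
[1,16] -7+39=32 <51 → l++
[2,16] -3+39=36 <51 → l++
[3,16] -1+39=38 <51 → l++
[4,16] 1+39=40 <51 → l++
[5,16] 2+39=41 <51 → l++
[6,16] 4+39=43 <51 → l++
[7,16] 5+39=44 <51 → l++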